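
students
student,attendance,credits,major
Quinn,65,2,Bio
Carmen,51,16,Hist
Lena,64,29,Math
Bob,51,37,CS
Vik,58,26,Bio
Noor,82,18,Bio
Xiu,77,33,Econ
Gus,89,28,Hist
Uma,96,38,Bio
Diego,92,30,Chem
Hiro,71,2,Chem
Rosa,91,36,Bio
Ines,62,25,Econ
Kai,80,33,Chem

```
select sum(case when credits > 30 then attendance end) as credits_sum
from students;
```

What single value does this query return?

395

student=Quinn: ✗
student=Carmen: ✗
student=Lena: ✗
student=Bob: ✓ → 51
student=Vik: ✗
student=Noor: ✗
student=Xiu: ✓ → 77
student=Gus: ✗
student=Uma: ✓ → 96
student=Diego: ✗
student=Hiro: ✗
student=Rosa: ✓ → 91
student=Ines: ✗
student=Kai: ✓ → 80
credits_sum = 51 + 77 + 96 + 91 + 80 = 395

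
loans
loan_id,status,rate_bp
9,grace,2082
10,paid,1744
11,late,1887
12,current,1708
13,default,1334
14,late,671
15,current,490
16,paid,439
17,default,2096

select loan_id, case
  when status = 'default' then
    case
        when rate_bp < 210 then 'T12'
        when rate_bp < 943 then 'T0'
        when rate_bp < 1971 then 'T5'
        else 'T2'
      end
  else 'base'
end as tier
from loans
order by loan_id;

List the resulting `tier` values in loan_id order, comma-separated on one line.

loan_id=9: status='grace' → outer ELSE → base
loan_id=10: status='paid' → outer ELSE → base
loan_id=11: status='late' → outer ELSE → base
loan_id=12: status='current' → outer ELSE → base
loan_id=13: status='default' → inner[rate_bp < 1971] → T5
loan_id=14: status='late' → outer ELSE → base
loan_id=15: status='current' → outer ELSE → base
loan_id=16: status='paid' → outer ELSE → base
loan_id=17: status='default' → inner[ELSE] → T2

base, base, base, base, T5, base, base, base, T2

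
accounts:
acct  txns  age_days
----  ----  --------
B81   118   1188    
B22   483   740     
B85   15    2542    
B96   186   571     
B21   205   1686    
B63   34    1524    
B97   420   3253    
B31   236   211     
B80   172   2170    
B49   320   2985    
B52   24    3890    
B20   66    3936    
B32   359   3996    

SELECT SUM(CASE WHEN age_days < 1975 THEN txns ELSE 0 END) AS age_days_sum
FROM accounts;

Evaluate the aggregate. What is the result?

1262

acct=B81: ✓ → 118
acct=B22: ✓ → 483
acct=B85: ✗
acct=B96: ✓ → 186
acct=B21: ✓ → 205
acct=B63: ✓ → 34
acct=B97: ✗
acct=B31: ✓ → 236
acct=B80: ✗
acct=B49: ✗
acct=B52: ✗
acct=B20: ✗
acct=B32: ✗
age_days_sum = 118 + 483 + 186 + 205 + 34 + 236 = 1262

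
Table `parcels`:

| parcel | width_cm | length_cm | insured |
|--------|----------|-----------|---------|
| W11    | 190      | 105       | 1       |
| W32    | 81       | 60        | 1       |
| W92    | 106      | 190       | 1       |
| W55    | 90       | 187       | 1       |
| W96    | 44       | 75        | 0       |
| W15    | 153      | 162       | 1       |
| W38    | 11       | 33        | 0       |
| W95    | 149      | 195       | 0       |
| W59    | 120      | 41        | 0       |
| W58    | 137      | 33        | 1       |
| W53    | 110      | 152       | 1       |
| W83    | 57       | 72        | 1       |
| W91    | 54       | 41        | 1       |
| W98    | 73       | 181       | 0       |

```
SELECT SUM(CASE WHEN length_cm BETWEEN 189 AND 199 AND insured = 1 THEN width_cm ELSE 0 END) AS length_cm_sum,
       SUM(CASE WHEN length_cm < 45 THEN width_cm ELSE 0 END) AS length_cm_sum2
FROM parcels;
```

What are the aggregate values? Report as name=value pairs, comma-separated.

length_cm_sum=106, length_cm_sum2=322

[length_cm_sum: length_cm BETWEEN 189 AND 199 AND insured = 1]
parcel=W11: ✗
parcel=W32: ✗
parcel=W92: ✓ → 106
parcel=W55: ✗
parcel=W96: ✗
parcel=W15: ✗
parcel=W38: ✗
parcel=W95: ✗
parcel=W59: ✗
parcel=W58: ✗
parcel=W53: ✗
parcel=W83: ✗
parcel=W91: ✗
parcel=W98: ✗
length_cm_sum = 106
—
[length_cm_sum2: length_cm < 45]
parcel=W11: ✗
parcel=W32: ✗
parcel=W92: ✗
parcel=W55: ✗
parcel=W96: ✗
parcel=W15: ✗
parcel=W38: ✓ → 11
parcel=W95: ✗
parcel=W59: ✓ → 120
parcel=W58: ✓ → 137
parcel=W53: ✗
parcel=W83: ✗
parcel=W91: ✓ → 54
parcel=W98: ✗
length_cm_sum2 = 11 + 120 + 137 + 54 = 322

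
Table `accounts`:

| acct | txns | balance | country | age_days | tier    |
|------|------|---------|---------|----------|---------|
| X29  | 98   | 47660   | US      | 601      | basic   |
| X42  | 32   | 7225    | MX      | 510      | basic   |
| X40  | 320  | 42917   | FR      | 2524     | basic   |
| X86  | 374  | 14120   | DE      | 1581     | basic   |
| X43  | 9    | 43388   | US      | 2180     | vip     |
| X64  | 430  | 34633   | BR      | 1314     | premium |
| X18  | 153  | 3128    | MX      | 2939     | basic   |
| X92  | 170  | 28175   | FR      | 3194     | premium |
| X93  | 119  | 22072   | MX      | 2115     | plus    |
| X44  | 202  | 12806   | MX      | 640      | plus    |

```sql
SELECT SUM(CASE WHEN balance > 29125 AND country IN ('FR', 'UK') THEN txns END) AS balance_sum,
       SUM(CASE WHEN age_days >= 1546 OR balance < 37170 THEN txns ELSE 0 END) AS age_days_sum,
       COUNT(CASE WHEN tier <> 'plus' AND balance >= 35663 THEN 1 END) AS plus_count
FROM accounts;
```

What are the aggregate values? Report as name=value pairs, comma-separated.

balance_sum=320, age_days_sum=1809, plus_count=3

[balance_sum: balance > 29125 AND country IN ('FR', 'UK')]
acct=X29: ✗
acct=X42: ✗
acct=X40: ✓ → 320
acct=X86: ✗
acct=X43: ✗
acct=X64: ✗
acct=X18: ✗
acct=X92: ✗
acct=X93: ✗
acct=X44: ✗
balance_sum = 320
—
[age_days_sum: age_days >= 1546 OR balance < 37170]
acct=X29: ✗
acct=X42: ✓ → 32
acct=X40: ✓ → 320
acct=X86: ✓ → 374
acct=X43: ✓ → 9
acct=X64: ✓ → 430
acct=X18: ✓ → 153
acct=X92: ✓ → 170
acct=X93: ✓ → 119
acct=X44: ✓ → 202
age_days_sum = 32 + 320 + 374 + 9 + 430 + 153 + 170 + 119 + 202 = 1809
—
[plus_count: tier <> 'plus' AND balance >= 35663]
acct=X29: ✓ → 1
acct=X42: ✗
acct=X40: ✓ → 1
acct=X86: ✗
acct=X43: ✓ → 1
acct=X64: ✗
acct=X18: ✗
acct=X92: ✗
acct=X93: ✗
acct=X44: ✗
plus_count = COUNT(1, 1, 1) = 3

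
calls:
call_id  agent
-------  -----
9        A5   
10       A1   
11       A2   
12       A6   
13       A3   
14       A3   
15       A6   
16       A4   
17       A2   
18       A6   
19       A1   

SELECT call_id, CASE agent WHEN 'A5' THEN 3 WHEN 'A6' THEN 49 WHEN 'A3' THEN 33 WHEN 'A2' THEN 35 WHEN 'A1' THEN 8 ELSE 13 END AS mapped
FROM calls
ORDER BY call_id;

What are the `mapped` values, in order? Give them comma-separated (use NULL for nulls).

3, 8, 35, 49, 33, 33, 49, 13, 35, 49, 8

call_id=9: agent='A5' → 3
call_id=10: agent='A1' → 8
call_id=11: agent='A2' → 35
call_id=12: agent='A6' → 49
call_id=13: agent='A3' → 33
call_id=14: agent='A3' → 33
call_id=15: agent='A6' → 49
call_id=16: ELSE → 13
call_id=17: agent='A2' → 35
call_id=18: agent='A6' → 49
call_id=19: agent='A1' → 8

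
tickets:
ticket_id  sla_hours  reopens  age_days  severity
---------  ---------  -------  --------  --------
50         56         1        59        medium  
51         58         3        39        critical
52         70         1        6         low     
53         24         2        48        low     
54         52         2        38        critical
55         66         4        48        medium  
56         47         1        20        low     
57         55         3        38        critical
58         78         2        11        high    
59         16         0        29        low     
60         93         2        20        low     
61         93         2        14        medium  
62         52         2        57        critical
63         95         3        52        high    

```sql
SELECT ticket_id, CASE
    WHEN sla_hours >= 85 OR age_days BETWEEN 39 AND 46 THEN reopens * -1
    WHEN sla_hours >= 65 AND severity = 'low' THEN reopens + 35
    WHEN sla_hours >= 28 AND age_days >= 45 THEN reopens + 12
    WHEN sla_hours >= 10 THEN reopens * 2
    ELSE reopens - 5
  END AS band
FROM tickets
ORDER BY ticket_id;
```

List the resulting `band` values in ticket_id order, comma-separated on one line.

13, -3, 36, 4, 4, 16, 2, 6, 4, 0, -2, -2, 14, -3

ticket_id=50: sla_hours >= 28 AND age_days >= 45 → 13
ticket_id=51: sla_hours >= 85 OR age_days BETWEEN 39 AND 46 → -3
ticket_id=52: sla_hours >= 65 AND severity = 'low' → 36
ticket_id=53: sla_hours >= 10 → 4
ticket_id=54: sla_hours >= 10 → 4
ticket_id=55: sla_hours >= 28 AND age_days >= 45 → 16
ticket_id=56: sla_hours >= 10 → 2
ticket_id=57: sla_hours >= 10 → 6
ticket_id=58: sla_hours >= 10 → 4
ticket_id=59: sla_hours >= 10 → 0
ticket_id=60: sla_hours >= 85 OR age_days BETWEEN 39 AND 46 → -2
ticket_id=61: sla_hours >= 85 OR age_days BETWEEN 39 AND 46 → -2
ticket_id=62: sla_hours >= 28 AND age_days >= 45 → 14
ticket_id=63: sla_hours >= 85 OR age_days BETWEEN 39 AND 46 → -3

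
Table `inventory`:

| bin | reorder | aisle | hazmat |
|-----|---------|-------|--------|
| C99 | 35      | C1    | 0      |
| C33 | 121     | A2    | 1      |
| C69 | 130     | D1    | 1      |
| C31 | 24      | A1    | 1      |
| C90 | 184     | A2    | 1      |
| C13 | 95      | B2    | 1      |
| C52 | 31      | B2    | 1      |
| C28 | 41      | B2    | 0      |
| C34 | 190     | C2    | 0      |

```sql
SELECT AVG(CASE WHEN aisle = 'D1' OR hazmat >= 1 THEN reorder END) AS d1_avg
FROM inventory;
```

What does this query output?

bin=C99: ✗
bin=C33: ✓ → 121
bin=C69: ✓ → 130
bin=C31: ✓ → 24
bin=C90: ✓ → 184
bin=C13: ✓ → 95
bin=C52: ✓ → 31
bin=C28: ✗
bin=C34: ✗
d1_avg = (121 + 130 + 24 + 184 + 95 + 31) / 6 = 97.5

97.5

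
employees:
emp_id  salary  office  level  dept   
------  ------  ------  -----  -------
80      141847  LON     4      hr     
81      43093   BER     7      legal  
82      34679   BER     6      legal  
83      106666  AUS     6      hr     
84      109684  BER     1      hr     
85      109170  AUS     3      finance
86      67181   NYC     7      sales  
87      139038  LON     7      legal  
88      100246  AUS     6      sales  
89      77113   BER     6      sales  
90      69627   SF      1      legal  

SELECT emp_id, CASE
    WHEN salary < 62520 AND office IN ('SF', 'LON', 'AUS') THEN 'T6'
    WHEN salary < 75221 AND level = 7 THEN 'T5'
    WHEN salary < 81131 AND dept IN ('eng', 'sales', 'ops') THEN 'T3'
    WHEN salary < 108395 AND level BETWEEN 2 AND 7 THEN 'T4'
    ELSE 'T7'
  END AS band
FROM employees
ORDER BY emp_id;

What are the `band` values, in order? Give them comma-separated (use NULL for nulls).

T7, T5, T4, T4, T7, T7, T5, T7, T4, T3, T7

emp_id=80: ELSE → T7
emp_id=81: salary < 75221 AND level = 7 → T5
emp_id=82: salary < 108395 AND level BETWEEN 2 AND 7 → T4
emp_id=83: salary < 108395 AND level BETWEEN 2 AND 7 → T4
emp_id=84: ELSE → T7
emp_id=85: ELSE → T7
emp_id=86: salary < 75221 AND level = 7 → T5
emp_id=87: ELSE → T7
emp_id=88: salary < 108395 AND level BETWEEN 2 AND 7 → T4
emp_id=89: salary < 81131 AND dept IN ('eng', 'sales', 'ops') → T3
emp_id=90: ELSE → T7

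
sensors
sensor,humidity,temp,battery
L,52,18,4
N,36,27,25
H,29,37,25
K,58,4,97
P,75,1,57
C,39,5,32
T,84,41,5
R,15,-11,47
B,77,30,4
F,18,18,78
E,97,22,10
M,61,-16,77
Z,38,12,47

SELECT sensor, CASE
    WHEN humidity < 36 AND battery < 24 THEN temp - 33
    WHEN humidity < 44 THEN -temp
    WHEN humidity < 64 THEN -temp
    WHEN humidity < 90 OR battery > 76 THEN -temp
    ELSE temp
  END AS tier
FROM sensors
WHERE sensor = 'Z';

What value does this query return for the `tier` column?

sensor = Z: humidity=38, temp=12, battery=47.
humidity < 36 AND battery < 24 → false
humidity < 44 → true → -12

-12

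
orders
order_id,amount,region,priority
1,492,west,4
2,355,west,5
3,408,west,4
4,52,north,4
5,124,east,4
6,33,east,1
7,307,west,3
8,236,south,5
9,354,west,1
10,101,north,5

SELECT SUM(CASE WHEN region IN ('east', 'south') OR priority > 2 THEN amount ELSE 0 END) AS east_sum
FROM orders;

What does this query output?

order_id=1: ✓ → 492
order_id=2: ✓ → 355
order_id=3: ✓ → 408
order_id=4: ✓ → 52
order_id=5: ✓ → 124
order_id=6: ✓ → 33
order_id=7: ✓ → 307
order_id=8: ✓ → 236
order_id=9: ✗
order_id=10: ✓ → 101
east_sum = 492 + 355 + 408 + 52 + 124 + 33 + 307 + 236 + 101 = 2108

2108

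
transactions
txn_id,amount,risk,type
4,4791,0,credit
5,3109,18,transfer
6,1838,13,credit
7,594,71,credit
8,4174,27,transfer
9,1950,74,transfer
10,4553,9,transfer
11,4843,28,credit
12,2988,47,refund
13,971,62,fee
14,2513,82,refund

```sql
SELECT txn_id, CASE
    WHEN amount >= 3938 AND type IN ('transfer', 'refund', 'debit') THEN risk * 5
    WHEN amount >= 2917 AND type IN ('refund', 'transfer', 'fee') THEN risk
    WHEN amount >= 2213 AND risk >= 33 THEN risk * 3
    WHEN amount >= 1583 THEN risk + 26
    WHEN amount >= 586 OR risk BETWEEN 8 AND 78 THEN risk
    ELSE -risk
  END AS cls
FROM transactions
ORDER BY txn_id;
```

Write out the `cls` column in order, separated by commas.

txn_id=4: amount >= 1583 → 26
txn_id=5: amount >= 2917 AND type IN ('refund', 'transfer', 'fee') → 18
txn_id=6: amount >= 1583 → 39
txn_id=7: amount >= 586 OR risk BETWEEN 8 AND 78 → 71
txn_id=8: amount >= 3938 AND type IN ('transfer', 'refund', 'debit') → 135
txn_id=9: amount >= 1583 → 100
txn_id=10: amount >= 3938 AND type IN ('transfer', 'refund', 'debit') → 45
txn_id=11: amount >= 1583 → 54
txn_id=12: amount >= 2917 AND type IN ('refund', 'transfer', 'fee') → 47
txn_id=13: amount >= 586 OR risk BETWEEN 8 AND 78 → 62
txn_id=14: amount >= 2213 AND risk >= 33 → 246

26, 18, 39, 71, 135, 100, 45, 54, 47, 62, 246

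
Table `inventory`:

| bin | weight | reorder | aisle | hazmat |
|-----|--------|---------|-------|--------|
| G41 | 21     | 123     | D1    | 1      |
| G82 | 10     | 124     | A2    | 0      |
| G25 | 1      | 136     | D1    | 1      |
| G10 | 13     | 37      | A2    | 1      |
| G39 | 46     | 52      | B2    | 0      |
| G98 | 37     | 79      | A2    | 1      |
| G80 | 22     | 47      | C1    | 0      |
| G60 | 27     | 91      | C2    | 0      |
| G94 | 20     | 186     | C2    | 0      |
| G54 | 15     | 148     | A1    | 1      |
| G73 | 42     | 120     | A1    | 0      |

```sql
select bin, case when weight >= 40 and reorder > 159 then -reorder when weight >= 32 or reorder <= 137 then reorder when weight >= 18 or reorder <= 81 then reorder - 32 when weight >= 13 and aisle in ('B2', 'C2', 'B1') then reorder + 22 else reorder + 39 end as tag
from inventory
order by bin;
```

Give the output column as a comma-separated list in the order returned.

37, 136, 52, 123, 187, 91, 120, 47, 124, 154, 79

bin=G10: weight >= 32 or reorder <= 137 → 37
bin=G25: weight >= 32 or reorder <= 137 → 136
bin=G39: weight >= 32 or reorder <= 137 → 52
bin=G41: weight >= 32 or reorder <= 137 → 123
bin=G54: ELSE → 187
bin=G60: weight >= 32 or reorder <= 137 → 91
bin=G73: weight >= 32 or reorder <= 137 → 120
bin=G80: weight >= 32 or reorder <= 137 → 47
bin=G82: weight >= 32 or reorder <= 137 → 124
bin=G94: weight >= 18 or reorder <= 81 → 154
bin=G98: weight >= 32 or reorder <= 137 → 79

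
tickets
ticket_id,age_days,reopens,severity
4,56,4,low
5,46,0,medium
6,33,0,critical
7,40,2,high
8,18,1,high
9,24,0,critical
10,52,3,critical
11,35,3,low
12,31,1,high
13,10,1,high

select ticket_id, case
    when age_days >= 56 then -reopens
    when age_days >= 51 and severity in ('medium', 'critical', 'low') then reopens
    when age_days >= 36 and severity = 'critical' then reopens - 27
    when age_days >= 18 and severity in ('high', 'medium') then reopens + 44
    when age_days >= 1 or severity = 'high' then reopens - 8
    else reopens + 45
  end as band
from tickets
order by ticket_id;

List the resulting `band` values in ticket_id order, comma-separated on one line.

ticket_id=4: age_days >= 56 → -4
ticket_id=5: age_days >= 18 and severity in ('high', 'medium') → 44
ticket_id=6: age_days >= 1 or severity = 'high' → -8
ticket_id=7: age_days >= 18 and severity in ('high', 'medium') → 46
ticket_id=8: age_days >= 18 and severity in ('high', 'medium') → 45
ticket_id=9: age_days >= 1 or severity = 'high' → -8
ticket_id=10: age_days >= 51 and severity in ('medium', 'critical', 'low') → 3
ticket_id=11: age_days >= 1 or severity = 'high' → -5
ticket_id=12: age_days >= 18 and severity in ('high', 'medium') → 45
ticket_id=13: age_days >= 1 or severity = 'high' → -7

-4, 44, -8, 46, 45, -8, 3, -5, 45, -7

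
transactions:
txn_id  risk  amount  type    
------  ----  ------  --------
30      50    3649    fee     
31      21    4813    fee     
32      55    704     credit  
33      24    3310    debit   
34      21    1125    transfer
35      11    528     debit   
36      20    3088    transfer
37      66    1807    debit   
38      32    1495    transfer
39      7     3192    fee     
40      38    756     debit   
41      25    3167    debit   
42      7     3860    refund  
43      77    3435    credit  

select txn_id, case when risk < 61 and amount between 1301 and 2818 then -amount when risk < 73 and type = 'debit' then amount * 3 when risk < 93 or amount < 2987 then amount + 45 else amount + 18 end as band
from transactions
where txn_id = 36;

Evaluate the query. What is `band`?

txn_id = 36: risk=20, amount=3088, type=transfer.
risk < 61 and amount between 1301 and 2818 → false
risk < 73 and type = 'debit' → false
risk < 93 or amount < 2987 → true → 3133

3133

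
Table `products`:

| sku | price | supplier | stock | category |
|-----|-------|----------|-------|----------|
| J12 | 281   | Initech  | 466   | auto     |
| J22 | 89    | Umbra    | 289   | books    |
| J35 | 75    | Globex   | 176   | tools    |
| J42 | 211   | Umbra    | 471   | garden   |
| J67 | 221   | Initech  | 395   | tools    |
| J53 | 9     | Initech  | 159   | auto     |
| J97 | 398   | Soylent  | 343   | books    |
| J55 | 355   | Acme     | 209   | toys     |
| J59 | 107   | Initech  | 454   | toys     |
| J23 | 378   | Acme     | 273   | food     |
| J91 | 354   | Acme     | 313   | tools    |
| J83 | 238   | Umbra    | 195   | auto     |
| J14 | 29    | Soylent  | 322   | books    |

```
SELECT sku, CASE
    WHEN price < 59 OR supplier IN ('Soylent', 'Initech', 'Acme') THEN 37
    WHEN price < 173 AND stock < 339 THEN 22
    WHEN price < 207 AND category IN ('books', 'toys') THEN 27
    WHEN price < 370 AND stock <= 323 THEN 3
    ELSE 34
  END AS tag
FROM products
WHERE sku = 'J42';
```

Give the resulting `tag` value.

sku = J42: price=211, supplier=Umbra, stock=471, category=garden.
price < 59 OR supplier IN ('Soylent', 'Initech', 'Acme') → false
price < 173 AND stock < 339 → false
price < 207 AND category IN ('books', 'toys') → false
price < 370 AND stock <= 323 → false
No prior WHEN matched → ELSE → 34

34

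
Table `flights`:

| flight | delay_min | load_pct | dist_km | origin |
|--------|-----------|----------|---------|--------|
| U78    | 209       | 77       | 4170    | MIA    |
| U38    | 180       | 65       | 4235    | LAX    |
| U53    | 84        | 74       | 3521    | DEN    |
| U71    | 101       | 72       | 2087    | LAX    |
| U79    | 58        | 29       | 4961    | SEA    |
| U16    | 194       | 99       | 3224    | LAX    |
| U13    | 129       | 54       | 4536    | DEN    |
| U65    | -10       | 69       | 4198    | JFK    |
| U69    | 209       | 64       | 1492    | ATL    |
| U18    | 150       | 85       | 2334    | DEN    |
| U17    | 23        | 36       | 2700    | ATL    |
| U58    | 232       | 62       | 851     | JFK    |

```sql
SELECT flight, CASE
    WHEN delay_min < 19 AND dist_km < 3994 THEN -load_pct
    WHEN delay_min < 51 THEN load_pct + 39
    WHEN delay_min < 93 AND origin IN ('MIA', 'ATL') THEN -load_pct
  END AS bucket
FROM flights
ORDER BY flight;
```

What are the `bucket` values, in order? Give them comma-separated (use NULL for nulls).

NULL, NULL, 75, NULL, NULL, NULL, NULL, 108, NULL, NULL, NULL, NULL

flight=U13: (no match → NULL) → NULL
flight=U16: (no match → NULL) → NULL
flight=U17: delay_min < 51 → 75
flight=U18: (no match → NULL) → NULL
flight=U38: (no match → NULL) → NULL
flight=U53: (no match → NULL) → NULL
flight=U58: (no match → NULL) → NULL
flight=U65: delay_min < 51 → 108
flight=U69: (no match → NULL) → NULL
flight=U71: (no match → NULL) → NULL
flight=U78: (no match → NULL) → NULL
flight=U79: (no match → NULL) → NULL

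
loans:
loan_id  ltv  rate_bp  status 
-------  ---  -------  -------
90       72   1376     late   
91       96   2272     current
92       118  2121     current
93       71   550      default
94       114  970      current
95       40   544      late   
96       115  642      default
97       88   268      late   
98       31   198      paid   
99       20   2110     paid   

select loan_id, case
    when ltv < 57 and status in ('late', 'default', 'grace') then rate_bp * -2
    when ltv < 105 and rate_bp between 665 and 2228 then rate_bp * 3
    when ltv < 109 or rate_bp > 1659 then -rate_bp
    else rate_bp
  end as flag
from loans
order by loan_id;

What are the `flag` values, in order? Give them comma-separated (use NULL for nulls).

loan_id=90: ltv < 105 and rate_bp between 665 and 2228 → 4128
loan_id=91: ltv < 109 or rate_bp > 1659 → -2272
loan_id=92: ltv < 109 or rate_bp > 1659 → -2121
loan_id=93: ltv < 109 or rate_bp > 1659 → -550
loan_id=94: ELSE → 970
loan_id=95: ltv < 57 and status in ('late', 'default', 'grace') → -1088
loan_id=96: ELSE → 642
loan_id=97: ltv < 109 or rate_bp > 1659 → -268
loan_id=98: ltv < 109 or rate_bp > 1659 → -198
loan_id=99: ltv < 105 and rate_bp between 665 and 2228 → 6330

4128, -2272, -2121, -550, 970, -1088, 642, -268, -198, 6330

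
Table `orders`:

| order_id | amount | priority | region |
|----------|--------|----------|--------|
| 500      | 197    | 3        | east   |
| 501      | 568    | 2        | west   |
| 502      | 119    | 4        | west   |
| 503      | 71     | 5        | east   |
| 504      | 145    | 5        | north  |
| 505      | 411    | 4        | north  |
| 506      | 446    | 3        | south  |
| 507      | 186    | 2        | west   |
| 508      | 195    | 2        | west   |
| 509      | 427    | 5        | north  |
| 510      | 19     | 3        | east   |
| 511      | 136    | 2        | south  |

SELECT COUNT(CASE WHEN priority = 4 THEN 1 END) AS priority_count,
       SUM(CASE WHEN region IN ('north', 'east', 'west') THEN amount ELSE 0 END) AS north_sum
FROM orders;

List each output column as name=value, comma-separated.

priority_count=2, north_sum=2338

[priority_count: priority = 4]
order_id=500: ✗
order_id=501: ✗
order_id=502: ✓ → 1
order_id=503: ✗
order_id=504: ✗
order_id=505: ✓ → 1
order_id=506: ✗
order_id=507: ✗
order_id=508: ✗
order_id=509: ✗
order_id=510: ✗
order_id=511: ✗
priority_count = COUNT(1, 1) = 2
—
[north_sum: region IN ('north', 'east', 'west')]
order_id=500: ✓ → 197
order_id=501: ✓ → 568
order_id=502: ✓ → 119
order_id=503: ✓ → 71
order_id=504: ✓ → 145
order_id=505: ✓ → 411
order_id=506: ✗
order_id=507: ✓ → 186
order_id=508: ✓ → 195
order_id=509: ✓ → 427
order_id=510: ✓ → 19
order_id=511: ✗
north_sum = 197 + 568 + 119 + 71 + 145 + 411 + 186 + 195 + 427 + 19 = 2338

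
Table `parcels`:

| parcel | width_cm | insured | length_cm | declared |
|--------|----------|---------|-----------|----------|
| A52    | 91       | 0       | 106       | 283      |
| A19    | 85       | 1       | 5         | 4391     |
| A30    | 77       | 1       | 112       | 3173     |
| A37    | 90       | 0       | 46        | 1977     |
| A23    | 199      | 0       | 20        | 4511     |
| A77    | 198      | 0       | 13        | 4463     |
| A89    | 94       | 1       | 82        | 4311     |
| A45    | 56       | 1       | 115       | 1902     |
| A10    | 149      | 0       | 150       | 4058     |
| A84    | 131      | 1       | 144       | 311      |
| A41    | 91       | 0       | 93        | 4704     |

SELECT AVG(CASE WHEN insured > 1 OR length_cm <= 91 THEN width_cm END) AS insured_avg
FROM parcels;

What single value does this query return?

parcel=A52: ✗
parcel=A19: ✓ → 85
parcel=A30: ✗
parcel=A37: ✓ → 90
parcel=A23: ✓ → 199
parcel=A77: ✓ → 198
parcel=A89: ✓ → 94
parcel=A45: ✗
parcel=A10: ✗
parcel=A84: ✗
parcel=A41: ✗
insured_avg = (85 + 90 + 199 + 198 + 94) / 5 = 133.2

133.2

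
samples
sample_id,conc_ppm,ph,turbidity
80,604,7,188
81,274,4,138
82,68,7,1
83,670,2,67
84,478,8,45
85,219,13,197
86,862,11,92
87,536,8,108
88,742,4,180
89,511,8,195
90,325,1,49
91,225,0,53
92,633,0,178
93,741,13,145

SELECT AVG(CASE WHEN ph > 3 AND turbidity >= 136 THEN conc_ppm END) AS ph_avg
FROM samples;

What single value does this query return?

515.1666666667

sample_id=80: ✓ → 604
sample_id=81: ✓ → 274
sample_id=82: ✗
sample_id=83: ✗
sample_id=84: ✗
sample_id=85: ✓ → 219
sample_id=86: ✗
sample_id=87: ✗
sample_id=88: ✓ → 742
sample_id=89: ✓ → 511
sample_id=90: ✗
sample_id=91: ✗
sample_id=92: ✗
sample_id=93: ✓ → 741
ph_avg = (604 + 274 + 219 + 742 + 511 + 741) / 6 = 515.1666666667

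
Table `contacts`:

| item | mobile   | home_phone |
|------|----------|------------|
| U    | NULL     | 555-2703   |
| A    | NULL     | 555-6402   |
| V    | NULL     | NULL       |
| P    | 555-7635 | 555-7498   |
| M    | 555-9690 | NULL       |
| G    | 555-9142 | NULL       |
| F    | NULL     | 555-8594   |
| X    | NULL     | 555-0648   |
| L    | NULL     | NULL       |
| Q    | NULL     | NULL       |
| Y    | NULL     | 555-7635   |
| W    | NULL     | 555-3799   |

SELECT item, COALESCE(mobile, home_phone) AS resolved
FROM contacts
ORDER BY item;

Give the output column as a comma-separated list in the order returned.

555-6402, 555-8594, 555-9142, NULL, 555-9690, 555-7635, NULL, 555-2703, NULL, 555-3799, 555-0648, 555-7635

item=A: mobile=NULL, home_phone=555-6402 → 555-6402
item=F: mobile=NULL, home_phone=555-8594 → 555-8594
item=G: mobile=555-9142 → 555-9142
item=L: mobile=NULL, home_phone=NULL (all NULL) → NULL
item=M: mobile=555-9690 → 555-9690
item=P: mobile=555-7635 → 555-7635
item=Q: mobile=NULL, home_phone=NULL (all NULL) → NULL
item=U: mobile=NULL, home_phone=555-2703 → 555-2703
item=V: mobile=NULL, home_phone=NULL (all NULL) → NULL
item=W: mobile=NULL, home_phone=555-3799 → 555-3799
item=X: mobile=NULL, home_phone=555-0648 → 555-0648
item=Y: mobile=NULL, home_phone=555-7635 → 555-7635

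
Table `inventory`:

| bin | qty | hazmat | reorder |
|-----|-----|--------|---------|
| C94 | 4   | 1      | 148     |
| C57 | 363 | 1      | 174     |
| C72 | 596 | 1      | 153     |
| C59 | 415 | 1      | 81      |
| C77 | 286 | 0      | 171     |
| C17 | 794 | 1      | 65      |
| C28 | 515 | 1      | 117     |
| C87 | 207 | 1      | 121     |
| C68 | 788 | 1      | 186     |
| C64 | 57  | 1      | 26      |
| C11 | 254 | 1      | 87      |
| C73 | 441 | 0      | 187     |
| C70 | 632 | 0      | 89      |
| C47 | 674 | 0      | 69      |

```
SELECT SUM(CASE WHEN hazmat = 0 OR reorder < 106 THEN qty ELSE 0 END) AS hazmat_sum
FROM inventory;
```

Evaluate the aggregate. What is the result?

3553

bin=C94: ✗
bin=C57: ✗
bin=C72: ✗
bin=C59: ✓ → 415
bin=C77: ✓ → 286
bin=C17: ✓ → 794
bin=C28: ✗
bin=C87: ✗
bin=C68: ✗
bin=C64: ✓ → 57
bin=C11: ✓ → 254
bin=C73: ✓ → 441
bin=C70: ✓ → 632
bin=C47: ✓ → 674
hazmat_sum = 415 + 286 + 794 + 57 + 254 + 441 + 632 + 674 = 3553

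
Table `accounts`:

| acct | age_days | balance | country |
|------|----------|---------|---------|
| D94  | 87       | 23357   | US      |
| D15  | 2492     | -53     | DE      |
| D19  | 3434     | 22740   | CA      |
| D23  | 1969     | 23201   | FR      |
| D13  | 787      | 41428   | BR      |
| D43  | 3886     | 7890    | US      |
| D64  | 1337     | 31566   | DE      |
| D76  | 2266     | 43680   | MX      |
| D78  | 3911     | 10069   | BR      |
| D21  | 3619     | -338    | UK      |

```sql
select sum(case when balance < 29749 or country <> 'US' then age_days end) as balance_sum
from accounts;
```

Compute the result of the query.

23788

acct=D94: ✓ → 87
acct=D15: ✓ → 2492
acct=D19: ✓ → 3434
acct=D23: ✓ → 1969
acct=D13: ✓ → 787
acct=D43: ✓ → 3886
acct=D64: ✓ → 1337
acct=D76: ✓ → 2266
acct=D78: ✓ → 3911
acct=D21: ✓ → 3619
balance_sum = 87 + 2492 + 3434 + 1969 + 787 + 3886 + 1337 + 2266 + 3911 + 3619 = 23788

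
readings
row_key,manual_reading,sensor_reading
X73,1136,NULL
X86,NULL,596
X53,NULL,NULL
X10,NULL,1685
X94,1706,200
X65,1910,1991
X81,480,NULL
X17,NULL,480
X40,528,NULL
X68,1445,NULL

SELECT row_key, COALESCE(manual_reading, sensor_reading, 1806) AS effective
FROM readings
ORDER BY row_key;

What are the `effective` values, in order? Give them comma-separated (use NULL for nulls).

row_key=X10: manual_reading=NULL, sensor_reading=1685 → 1685
row_key=X17: manual_reading=NULL, sensor_reading=480 → 480
row_key=X40: manual_reading=528 → 528
row_key=X53: manual_reading=NULL, sensor_reading=NULL, → literal 1806 → 1806
row_key=X65: manual_reading=1910 → 1910
row_key=X68: manual_reading=1445 → 1445
row_key=X73: manual_reading=1136 → 1136
row_key=X81: manual_reading=480 → 480
row_key=X86: manual_reading=NULL, sensor_reading=596 → 596
row_key=X94: manual_reading=1706 → 1706

1685, 480, 528, 1806, 1910, 1445, 1136, 480, 596, 1706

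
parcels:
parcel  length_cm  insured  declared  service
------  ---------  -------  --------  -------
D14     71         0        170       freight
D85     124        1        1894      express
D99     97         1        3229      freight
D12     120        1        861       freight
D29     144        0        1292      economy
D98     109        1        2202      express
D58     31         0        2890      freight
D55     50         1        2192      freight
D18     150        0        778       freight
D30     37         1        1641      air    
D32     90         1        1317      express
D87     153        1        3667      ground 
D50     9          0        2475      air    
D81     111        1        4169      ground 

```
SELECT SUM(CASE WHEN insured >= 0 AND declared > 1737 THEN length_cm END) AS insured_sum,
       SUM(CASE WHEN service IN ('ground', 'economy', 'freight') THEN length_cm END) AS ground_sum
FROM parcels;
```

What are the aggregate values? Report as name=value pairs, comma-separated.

insured_sum=684, ground_sum=927

[insured_sum: insured >= 0 AND declared > 1737]
parcel=D14: ✗
parcel=D85: ✓ → 124
parcel=D99: ✓ → 97
parcel=D12: ✗
parcel=D29: ✗
parcel=D98: ✓ → 109
parcel=D58: ✓ → 31
parcel=D55: ✓ → 50
parcel=D18: ✗
parcel=D30: ✗
parcel=D32: ✗
parcel=D87: ✓ → 153
parcel=D50: ✓ → 9
parcel=D81: ✓ → 111
insured_sum = 124 + 97 + 109 + 31 + 50 + 153 + 9 + 111 = 684
—
[ground_sum: service IN ('ground', 'economy', 'freight')]
parcel=D14: ✓ → 71
parcel=D85: ✗
parcel=D99: ✓ → 97
parcel=D12: ✓ → 120
parcel=D29: ✓ → 144
parcel=D98: ✗
parcel=D58: ✓ → 31
parcel=D55: ✓ → 50
parcel=D18: ✓ → 150
parcel=D30: ✗
parcel=D32: ✗
parcel=D87: ✓ → 153
parcel=D50: ✗
parcel=D81: ✓ → 111
ground_sum = 71 + 97 + 120 + 144 + 31 + 50 + 150 + 153 + 111 = 927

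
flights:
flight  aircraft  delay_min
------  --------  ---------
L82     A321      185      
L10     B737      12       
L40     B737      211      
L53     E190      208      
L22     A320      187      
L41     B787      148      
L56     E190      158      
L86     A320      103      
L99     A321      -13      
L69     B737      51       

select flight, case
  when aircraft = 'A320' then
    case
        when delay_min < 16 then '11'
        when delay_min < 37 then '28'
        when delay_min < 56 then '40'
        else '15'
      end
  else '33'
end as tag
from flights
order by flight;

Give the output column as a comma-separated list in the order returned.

33, 15, 33, 33, 33, 33, 33, 33, 15, 33

flight=L10: aircraft='B737' → outer ELSE → 33
flight=L22: aircraft='A320' → inner[ELSE] → 15
flight=L40: aircraft='B737' → outer ELSE → 33
flight=L41: aircraft='B787' → outer ELSE → 33
flight=L53: aircraft='E190' → outer ELSE → 33
flight=L56: aircraft='E190' → outer ELSE → 33
flight=L69: aircraft='B737' → outer ELSE → 33
flight=L82: aircraft='A321' → outer ELSE → 33
flight=L86: aircraft='A320' → inner[ELSE] → 15
flight=L99: aircraft='A321' → outer ELSE → 33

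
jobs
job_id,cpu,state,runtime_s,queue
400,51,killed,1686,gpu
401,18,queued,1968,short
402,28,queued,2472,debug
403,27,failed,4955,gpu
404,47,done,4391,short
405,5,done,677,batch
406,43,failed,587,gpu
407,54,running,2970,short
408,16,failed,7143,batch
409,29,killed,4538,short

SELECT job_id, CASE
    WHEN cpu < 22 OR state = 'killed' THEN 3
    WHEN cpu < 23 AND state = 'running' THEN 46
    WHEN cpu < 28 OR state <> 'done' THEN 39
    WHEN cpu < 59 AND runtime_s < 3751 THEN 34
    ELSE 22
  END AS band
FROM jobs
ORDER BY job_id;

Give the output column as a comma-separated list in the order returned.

job_id=400: cpu < 22 OR state = 'killed' → 3
job_id=401: cpu < 22 OR state = 'killed' → 3
job_id=402: cpu < 28 OR state <> 'done' → 39
job_id=403: cpu < 28 OR state <> 'done' → 39
job_id=404: ELSE → 22
job_id=405: cpu < 22 OR state = 'killed' → 3
job_id=406: cpu < 28 OR state <> 'done' → 39
job_id=407: cpu < 28 OR state <> 'done' → 39
job_id=408: cpu < 22 OR state = 'killed' → 3
job_id=409: cpu < 22 OR state = 'killed' → 3

3, 3, 39, 39, 22, 3, 39, 39, 3, 3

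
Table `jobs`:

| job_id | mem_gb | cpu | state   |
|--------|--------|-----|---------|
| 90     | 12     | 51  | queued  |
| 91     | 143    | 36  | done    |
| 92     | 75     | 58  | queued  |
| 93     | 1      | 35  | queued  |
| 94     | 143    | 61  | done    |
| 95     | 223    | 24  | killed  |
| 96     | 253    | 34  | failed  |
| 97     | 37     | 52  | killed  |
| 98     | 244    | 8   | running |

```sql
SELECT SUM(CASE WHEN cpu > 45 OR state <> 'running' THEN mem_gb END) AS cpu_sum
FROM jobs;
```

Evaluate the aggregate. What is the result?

887

job_id=90: ✓ → 12
job_id=91: ✓ → 143
job_id=92: ✓ → 75
job_id=93: ✓ → 1
job_id=94: ✓ → 143
job_id=95: ✓ → 223
job_id=96: ✓ → 253
job_id=97: ✓ → 37
job_id=98: ✗
cpu_sum = 12 + 143 + 75 + 1 + 143 + 223 + 253 + 37 = 887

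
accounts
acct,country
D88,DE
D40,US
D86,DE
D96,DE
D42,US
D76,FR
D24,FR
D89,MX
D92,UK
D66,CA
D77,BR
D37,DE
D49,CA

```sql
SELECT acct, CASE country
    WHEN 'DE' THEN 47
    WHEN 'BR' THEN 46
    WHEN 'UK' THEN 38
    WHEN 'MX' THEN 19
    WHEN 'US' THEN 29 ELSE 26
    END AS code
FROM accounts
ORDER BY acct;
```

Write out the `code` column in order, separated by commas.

acct=D24: ELSE → 26
acct=D37: country='DE' → 47
acct=D40: country='US' → 29
acct=D42: country='US' → 29
acct=D49: ELSE → 26
acct=D66: ELSE → 26
acct=D76: ELSE → 26
acct=D77: country='BR' → 46
acct=D86: country='DE' → 47
acct=D88: country='DE' → 47
acct=D89: country='MX' → 19
acct=D92: country='UK' → 38
acct=D96: country='DE' → 47

26, 47, 29, 29, 26, 26, 26, 46, 47, 47, 19, 38, 47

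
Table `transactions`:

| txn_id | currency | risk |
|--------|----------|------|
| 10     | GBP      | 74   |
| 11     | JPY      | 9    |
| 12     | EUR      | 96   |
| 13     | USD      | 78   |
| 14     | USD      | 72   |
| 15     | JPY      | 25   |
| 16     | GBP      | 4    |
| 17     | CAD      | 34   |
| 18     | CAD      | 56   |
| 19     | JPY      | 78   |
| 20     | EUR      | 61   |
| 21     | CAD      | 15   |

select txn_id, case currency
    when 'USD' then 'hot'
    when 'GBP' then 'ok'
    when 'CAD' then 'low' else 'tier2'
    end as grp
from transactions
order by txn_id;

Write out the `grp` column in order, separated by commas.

ok, tier2, tier2, hot, hot, tier2, ok, low, low, tier2, tier2, low

txn_id=10: currency='GBP' → ok
txn_id=11: ELSE → tier2
txn_id=12: ELSE → tier2
txn_id=13: currency='USD' → hot
txn_id=14: currency='USD' → hot
txn_id=15: ELSE → tier2
txn_id=16: currency='GBP' → ok
txn_id=17: currency='CAD' → low
txn_id=18: currency='CAD' → low
txn_id=19: ELSE → tier2
txn_id=20: ELSE → tier2
txn_id=21: currency='CAD' → low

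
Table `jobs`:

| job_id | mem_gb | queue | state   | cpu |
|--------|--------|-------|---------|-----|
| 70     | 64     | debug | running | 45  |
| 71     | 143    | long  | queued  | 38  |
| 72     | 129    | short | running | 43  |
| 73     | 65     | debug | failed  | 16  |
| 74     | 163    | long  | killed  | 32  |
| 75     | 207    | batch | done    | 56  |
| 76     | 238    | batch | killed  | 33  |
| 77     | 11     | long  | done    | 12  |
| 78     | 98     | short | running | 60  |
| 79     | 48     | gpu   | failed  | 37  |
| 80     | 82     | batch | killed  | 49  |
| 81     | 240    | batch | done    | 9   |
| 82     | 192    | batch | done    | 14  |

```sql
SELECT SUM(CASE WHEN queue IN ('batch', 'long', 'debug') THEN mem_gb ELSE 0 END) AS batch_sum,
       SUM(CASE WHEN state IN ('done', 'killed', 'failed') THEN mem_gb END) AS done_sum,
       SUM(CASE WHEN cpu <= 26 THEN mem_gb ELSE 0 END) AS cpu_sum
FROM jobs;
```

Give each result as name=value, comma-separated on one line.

[batch_sum: queue IN ('batch', 'long', 'debug')]
job_id=70: ✓ → 64
job_id=71: ✓ → 143
job_id=72: ✗
job_id=73: ✓ → 65
job_id=74: ✓ → 163
job_id=75: ✓ → 207
job_id=76: ✓ → 238
job_id=77: ✓ → 11
job_id=78: ✗
job_id=79: ✗
job_id=80: ✓ → 82
job_id=81: ✓ → 240
job_id=82: ✓ → 192
batch_sum = 64 + 143 + 65 + 163 + 207 + 238 + 11 + 82 + 240 + 192 = 1405
—
[done_sum: state IN ('done', 'killed', 'failed')]
job_id=70: ✗
job_id=71: ✗
job_id=72: ✗
job_id=73: ✓ → 65
job_id=74: ✓ → 163
job_id=75: ✓ → 207
job_id=76: ✓ → 238
job_id=77: ✓ → 11
job_id=78: ✗
job_id=79: ✓ → 48
job_id=80: ✓ → 82
job_id=81: ✓ → 240
job_id=82: ✓ → 192
done_sum = 65 + 163 + 207 + 238 + 11 + 48 + 82 + 240 + 192 = 1246
—
[cpu_sum: cpu <= 26]
job_id=70: ✗
job_id=71: ✗
job_id=72: ✗
job_id=73: ✓ → 65
job_id=74: ✗
job_id=75: ✗
job_id=76: ✗
job_id=77: ✓ → 11
job_id=78: ✗
job_id=79: ✗
job_id=80: ✗
job_id=81: ✓ → 240
job_id=82: ✓ → 192
cpu_sum = 65 + 11 + 240 + 192 = 508

batch_sum=1405, done_sum=1246, cpu_sum=508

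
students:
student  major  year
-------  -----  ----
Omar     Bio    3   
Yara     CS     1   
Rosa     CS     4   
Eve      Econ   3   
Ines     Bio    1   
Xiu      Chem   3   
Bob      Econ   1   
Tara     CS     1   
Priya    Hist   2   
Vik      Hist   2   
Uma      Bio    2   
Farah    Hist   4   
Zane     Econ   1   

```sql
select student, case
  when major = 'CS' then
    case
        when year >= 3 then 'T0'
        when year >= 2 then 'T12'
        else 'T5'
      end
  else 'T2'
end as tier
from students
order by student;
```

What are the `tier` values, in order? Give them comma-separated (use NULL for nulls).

T2, T2, T2, T2, T2, T2, T0, T5, T2, T2, T2, T5, T2

student=Bob: major='Econ' → outer ELSE → T2
student=Eve: major='Econ' → outer ELSE → T2
student=Farah: major='Hist' → outer ELSE → T2
student=Ines: major='Bio' → outer ELSE → T2
student=Omar: major='Bio' → outer ELSE → T2
student=Priya: major='Hist' → outer ELSE → T2
student=Rosa: major='CS' → inner[year >= 3] → T0
student=Tara: major='CS' → inner[ELSE] → T5
student=Uma: major='Bio' → outer ELSE → T2
student=Vik: major='Hist' → outer ELSE → T2
student=Xiu: major='Chem' → outer ELSE → T2
student=Yara: major='CS' → inner[ELSE] → T5
student=Zane: major='Econ' → outer ELSE → T2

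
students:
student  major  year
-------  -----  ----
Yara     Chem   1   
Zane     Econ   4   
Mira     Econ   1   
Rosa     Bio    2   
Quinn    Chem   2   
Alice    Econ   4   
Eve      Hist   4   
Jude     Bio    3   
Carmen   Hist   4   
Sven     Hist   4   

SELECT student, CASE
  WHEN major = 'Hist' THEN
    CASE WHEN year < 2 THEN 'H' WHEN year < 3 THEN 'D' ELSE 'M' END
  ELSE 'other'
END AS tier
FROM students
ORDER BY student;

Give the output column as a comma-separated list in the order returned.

student=Alice: major='Econ' → outer ELSE → other
student=Carmen: major='Hist' → inner[ELSE] → M
student=Eve: major='Hist' → inner[ELSE] → M
student=Jude: major='Bio' → outer ELSE → other
student=Mira: major='Econ' → outer ELSE → other
student=Quinn: major='Chem' → outer ELSE → other
student=Rosa: major='Bio' → outer ELSE → other
student=Sven: major='Hist' → inner[ELSE] → M
student=Yara: major='Chem' → outer ELSE → other
student=Zane: major='Econ' → outer ELSE → other

other, M, M, other, other, other, other, M, other, other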